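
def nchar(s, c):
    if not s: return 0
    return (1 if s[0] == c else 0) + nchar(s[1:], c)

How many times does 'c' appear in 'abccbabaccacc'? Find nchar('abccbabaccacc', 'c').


s[0]='a' != 'c' -> 0
s[0]='b' != 'c' -> 0
s[0]='c' == 'c' -> 1
s[0]='c' == 'c' -> 1
s[0]='b' != 'c' -> 0
s[0]='a' != 'c' -> 0
s[0]='b' != 'c' -> 0
s[0]='a' != 'c' -> 0
s[0]='c' == 'c' -> 1
s[0]='c' == 'c' -> 1
s[0]='a' != 'c' -> 0
s[0]='c' == 'c' -> 1
s[0]='c' == 'c' -> 1
Sum: 0 + 0 + 1 + 1 + 0 + 0 + 0 + 0 + 1 + 1 + 0 + 1 + 1 = 6

6


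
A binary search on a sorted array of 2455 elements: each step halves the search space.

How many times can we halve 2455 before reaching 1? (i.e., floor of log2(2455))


2455 / 2 = 1227
1227 / 2 = 613
613 / 2 = 306
306 / 2 = 153
153 / 2 = 76
76 / 2 = 38
38 / 2 = 19
19 / 2 = 9
9 / 2 = 4
4 / 2 = 2
2 / 2 = 1
Reached 1 after 11 halvings

11


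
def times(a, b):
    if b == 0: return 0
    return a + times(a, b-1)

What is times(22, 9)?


times(22, 9) = 22 + times(22, 8)
times(22, 8) = 22 + times(22, 7)
times(22, 7) = 22 + times(22, 6)
times(22, 6) = 22 + times(22, 5)
times(22, 5) = 22 + times(22, 4)
times(22, 4) = 22 + times(22, 3)
times(22, 3) = 22 + times(22, 2)
times(22, 2) = 22 + times(22, 1)
times(22, 1) = 22 + times(22, 0)
times(22, 0) = 0  (base case)
Total: 22 + 22 + 22 + 22 + 22 + 22 + 22 + 22 + 22 + 0 = 198

198


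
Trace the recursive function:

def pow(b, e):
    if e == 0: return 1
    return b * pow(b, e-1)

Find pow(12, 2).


pow(12, 2)
= 12 * pow(12, 1)
= 12 * 12 * pow(12, 0)
= 12 * 12 * 1
= 144

144


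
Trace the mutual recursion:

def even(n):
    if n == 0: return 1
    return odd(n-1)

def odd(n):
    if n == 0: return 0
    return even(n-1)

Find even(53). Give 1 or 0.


even(53) = odd(52)
odd(52) = even(51)
even(51) = odd(50)
odd(50) = even(49)
even(49) = odd(48)
odd(48) = even(47)
even(47) = odd(46)
odd(46) = even(45)
even(45) = odd(44)
odd(44) = even(43)
even(43) = odd(42)
odd(42) = even(41)
even(41) = odd(40)
odd(40) = even(39)
even(39) = odd(38)
odd(38) = even(37)
even(37) = odd(36)
odd(36) = even(35)
even(35) = odd(34)
odd(34) = even(33)
even(33) = odd(32)
odd(32) = even(31)
even(31) = odd(30)
odd(30) = even(29)
even(29) = odd(28)
odd(28) = even(27)
even(27) = odd(26)
odd(26) = even(25)
even(25) = odd(24)
odd(24) = even(23)
even(23) = odd(22)
odd(22) = even(21)
even(21) = odd(20)
odd(20) = even(19)
even(19) = odd(18)
odd(18) = even(17)
even(17) = odd(16)
odd(16) = even(15)
even(15) = odd(14)
odd(14) = even(13)
even(13) = odd(12)
odd(12) = even(11)
even(11) = odd(10)
odd(10) = even(9)
even(9) = odd(8)
odd(8) = even(7)
even(7) = odd(6)
odd(6) = even(5)
even(5) = odd(4)
odd(4) = even(3)
even(3) = odd(2)
odd(2) = even(1)
even(1) = odd(0)
odd(0) = 0  (base case)
Result: 0

0


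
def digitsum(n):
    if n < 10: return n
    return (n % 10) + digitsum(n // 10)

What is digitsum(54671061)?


digitsum(54671061) = 1 + digitsum(5467106)
digitsum(5467106) = 6 + digitsum(546710)
digitsum(546710) = 0 + digitsum(54671)
digitsum(54671) = 1 + digitsum(5467)
digitsum(5467) = 7 + digitsum(546)
digitsum(546) = 6 + digitsum(54)
digitsum(54) = 4 + digitsum(5)
digitsum(5) = 5  (base case)
Total: 1 + 6 + 0 + 1 + 7 + 6 + 4 + 5 = 30

30


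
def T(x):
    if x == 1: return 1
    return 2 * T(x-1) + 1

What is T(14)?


T(14) = 2 * T(13) + 1
T(13) = 2 * T(12) + 1
T(12) = 2 * T(11) + 1
T(11) = 2 * T(10) + 1
T(10) = 2 * T(9) + 1
T(9) = 2 * T(8) + 1
T(8) = 2 * T(7) + 1
T(7) = 2 * T(6) + 1
T(6) = 2 * T(5) + 1
T(5) = 2 * T(4) + 1
T(4) = 2 * T(3) + 1
T(3) = 2 * T(2) + 1
T(2) = 2 * T(1) + 1
T(1) = 1  (base case)
T(2) = 2 * 1 + 1 = 3
T(3) = 2 * 3 + 1 = 7
T(4) = 2 * 7 + 1 = 15
T(5) = 2 * 15 + 1 = 31
T(6) = 2 * 31 + 1 = 63
T(7) = 2 * 63 + 1 = 127
T(8) = 2 * 127 + 1 = 255
T(9) = 2 * 255 + 1 = 511
T(10) = 2 * 511 + 1 = 1023
T(11) = 2 * 1023 + 1 = 2047
T(12) = 2 * 2047 + 1 = 4095
T(13) = 2 * 4095 + 1 = 8191
T(14) = 2 * 8191 + 1 = 16383

16383


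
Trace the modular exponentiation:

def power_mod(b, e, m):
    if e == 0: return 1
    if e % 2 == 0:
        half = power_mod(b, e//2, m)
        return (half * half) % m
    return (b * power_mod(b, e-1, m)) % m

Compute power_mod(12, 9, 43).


power_mod(12, 9, 43): e is odd, compute power_mod(12, 8, 43)
  power_mod(12, 8, 43): e is even, compute power_mod(12, 4, 43)
    power_mod(12, 4, 43): e is even, compute power_mod(12, 2, 43)
      power_mod(12, 2, 43): e is even, compute power_mod(12, 1, 43)
        power_mod(12, 1, 43): e is odd, compute power_mod(12, 0, 43)
          power_mod(12, 0, 43) = 1
        (12 * 1) % 43 = 12
      half=12, (12*12) % 43 = 15
    half=15, (15*15) % 43 = 10
  half=10, (10*10) % 43 = 14
(12 * 14) % 43 = 39

39


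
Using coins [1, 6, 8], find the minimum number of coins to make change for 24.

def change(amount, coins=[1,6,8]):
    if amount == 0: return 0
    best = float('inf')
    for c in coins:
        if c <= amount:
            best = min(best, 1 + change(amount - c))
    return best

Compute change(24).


Building up with DP:
change(0) = 0
change(1) = min(1+change(0)=1+0=1) = 1
change(2) = min(1+change(1)=1+1=2) = 2
change(3) = min(1+change(2)=1+2=3) = 3
change(4) = min(1+change(3)=1+3=4) = 4
change(5) = min(1+change(4)=1+4=5) = 5
change(6) = min(1+change(5)=1+5=6, 1+change(0)=1+0=1) = 1
change(7) = min(1+change(6)=1+1=2, 1+change(1)=1+1=2) = 2
change(8) = min(1+change(7)=1+2=3, 1+change(2)=1+2=3, 1+change(0)=1+0=1) = 1
change(9) = min(1+change(8)=1+1=2, 1+change(3)=1+3=4, 1+change(1)=1+1=2) = 2
change(10) = min(1+change(9)=1+2=3, 1+change(4)=1+4=5, 1+change(2)=1+2=3) = 3
change(11) = min(1+change(10)=1+3=4, 1+change(5)=1+5=6, 1+change(3)=1+3=4) = 4
change(12) = min(1+change(11)=1+4=5, 1+change(6)=1+1=2, 1+change(4)=1+4=5) = 2
change(13) = min(1+change(12)=1+2=3, 1+change(7)=1+2=3, 1+change(5)=1+5=6) = 3
change(14) = min(1+change(13)=1+3=4, 1+change(8)=1+1=2, 1+change(6)=1+1=2) = 2
change(15) = min(1+change(14)=1+2=3, 1+change(9)=1+2=3, 1+change(7)=1+2=3) = 3
change(16) = min(1+change(15)=1+3=4, 1+change(10)=1+3=4, 1+change(8)=1+1=2) = 2
change(17) = min(1+change(16)=1+2=3, 1+change(11)=1+4=5, 1+change(9)=1+2=3) = 3
change(18) = min(1+change(17)=1+3=4, 1+change(12)=1+2=3, 1+change(10)=1+3=4) = 3
change(19) = min(1+change(18)=1+3=4, 1+change(13)=1+3=4, 1+change(11)=1+4=5) = 4
change(20) = min(1+change(19)=1+4=5, 1+change(14)=1+2=3, 1+change(12)=1+2=3) = 3
change(21) = min(1+change(20)=1+3=4, 1+change(15)=1+3=4, 1+change(13)=1+3=4) = 4
change(22) = min(1+change(21)=1+4=5, 1+change(16)=1+2=3, 1+change(14)=1+2=3) = 3
change(23) = min(1+change(22)=1+3=4, 1+change(17)=1+3=4, 1+change(15)=1+3=4) = 4
change(24) = min(1+change(23)=1+4=5, 1+change(18)=1+3=4, 1+change(16)=1+2=3) = 3

3


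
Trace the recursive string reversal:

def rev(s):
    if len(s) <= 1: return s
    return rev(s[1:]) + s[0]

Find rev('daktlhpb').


rev('daktlhpb') = rev('aktlhpb') + 'd'
rev('aktlhpb') = rev('ktlhpb') + 'a'
rev('ktlhpb') = rev('tlhpb') + 'k'
rev('tlhpb') = rev('lhpb') + 't'
rev('lhpb') = rev('hpb') + 'l'
rev('hpb') = rev('pb') + 'h'
rev('pb') = rev('b') + 'p'
rev('b') = 'b'  (base case)
Concatenating: 'b' + 'p' + 'h' + 'l' + 't' + 'k' + 'a' + 'd' = 'bphltkad'

bphltkad


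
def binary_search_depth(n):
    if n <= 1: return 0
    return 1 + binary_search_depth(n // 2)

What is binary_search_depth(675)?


675 / 2 = 337
337 / 2 = 168
168 / 2 = 84
84 / 2 = 42
42 / 2 = 21
21 / 2 = 10
10 / 2 = 5
5 / 2 = 2
2 / 2 = 1
Reached 1 after 9 halvings

9


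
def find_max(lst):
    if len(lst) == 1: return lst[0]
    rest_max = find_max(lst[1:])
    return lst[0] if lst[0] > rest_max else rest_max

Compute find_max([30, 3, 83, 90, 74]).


find_max([30, 3, 83, 90, 74]): compare 30 with find_max([3, 83, 90, 74])
find_max([3, 83, 90, 74]): compare 3 with find_max([83, 90, 74])
find_max([83, 90, 74]): compare 83 with find_max([90, 74])
find_max([90, 74]): compare 90 with find_max([74])
find_max([74]) = 74  (base case)
Compare 90 with 74 -> 90
Compare 83 with 90 -> 90
Compare 3 with 90 -> 90
Compare 30 with 90 -> 90

90


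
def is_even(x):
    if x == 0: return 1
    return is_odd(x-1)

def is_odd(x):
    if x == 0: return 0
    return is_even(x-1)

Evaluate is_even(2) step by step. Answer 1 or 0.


is_even(2) = is_odd(1)
is_odd(1) = is_even(0)
is_even(0) = 1  (base case)
Result: 1

1


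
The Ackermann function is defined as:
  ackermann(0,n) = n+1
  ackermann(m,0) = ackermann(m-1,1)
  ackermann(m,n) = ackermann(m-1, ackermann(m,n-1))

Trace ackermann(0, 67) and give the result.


ackermann(0, 67) = 68
Result: ackermann(0, 67) = 68

68


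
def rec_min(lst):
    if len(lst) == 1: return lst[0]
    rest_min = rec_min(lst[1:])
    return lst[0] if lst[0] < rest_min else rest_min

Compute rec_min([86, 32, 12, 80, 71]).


rec_min([86, 32, 12, 80, 71]): compare 86 with rec_min([32, 12, 80, 71])
rec_min([32, 12, 80, 71]): compare 32 with rec_min([12, 80, 71])
rec_min([12, 80, 71]): compare 12 with rec_min([80, 71])
rec_min([80, 71]): compare 80 with rec_min([71])
rec_min([71]) = 71  (base case)
Compare 80 with 71 -> 71
Compare 12 with 71 -> 12
Compare 32 with 12 -> 12
Compare 86 with 12 -> 12

12


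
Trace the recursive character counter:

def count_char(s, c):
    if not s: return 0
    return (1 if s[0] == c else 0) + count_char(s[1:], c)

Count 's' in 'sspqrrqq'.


s[0]='s' == 's' -> 1
s[0]='s' == 's' -> 1
s[0]='p' != 's' -> 0
s[0]='q' != 's' -> 0
s[0]='r' != 's' -> 0
s[0]='r' != 's' -> 0
s[0]='q' != 's' -> 0
s[0]='q' != 's' -> 0
Sum: 1 + 1 + 0 + 0 + 0 + 0 + 0 + 0 = 2

2


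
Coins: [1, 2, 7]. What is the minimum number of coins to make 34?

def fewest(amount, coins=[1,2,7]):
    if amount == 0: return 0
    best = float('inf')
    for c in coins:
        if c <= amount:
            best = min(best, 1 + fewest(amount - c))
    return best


Building up with DP:
fewest(0) = 0
fewest(1) = min(1+fewest(0)=1+0=1) = 1
fewest(2) = min(1+fewest(1)=1+1=2, 1+fewest(0)=1+0=1) = 1
fewest(3) = min(1+fewest(2)=1+1=2, 1+fewest(1)=1+1=2) = 2
fewest(4) = min(1+fewest(3)=1+2=3, 1+fewest(2)=1+1=2) = 2
fewest(5) = min(1+fewest(4)=1+2=3, 1+fewest(3)=1+2=3) = 3
fewest(6) = min(1+fewest(5)=1+3=4, 1+fewest(4)=1+2=3) = 3
fewest(7) = min(1+fewest(6)=1+3=4, 1+fewest(5)=1+3=4, 1+fewest(0)=1+0=1) = 1
fewest(8) = min(1+fewest(7)=1+1=2, 1+fewest(6)=1+3=4, 1+fewest(1)=1+1=2) = 2
fewest(9) = min(1+fewest(8)=1+2=3, 1+fewest(7)=1+1=2, 1+fewest(2)=1+1=2) = 2
fewest(10) = min(1+fewest(9)=1+2=3, 1+fewest(8)=1+2=3, 1+fewest(3)=1+2=3) = 3
fewest(11) = min(1+fewest(10)=1+3=4, 1+fewest(9)=1+2=3, 1+fewest(4)=1+2=3) = 3
fewest(12) = min(1+fewest(11)=1+3=4, 1+fewest(10)=1+3=4, 1+fewest(5)=1+3=4) = 4
fewest(13) = min(1+fewest(12)=1+4=5, 1+fewest(11)=1+3=4, 1+fewest(6)=1+3=4) = 4
fewest(14) = min(1+fewest(13)=1+4=5, 1+fewest(12)=1+4=5, 1+fewest(7)=1+1=2) = 2
fewest(15) = min(1+fewest(14)=1+2=3, 1+fewest(13)=1+4=5, 1+fewest(8)=1+2=3) = 3
fewest(16) = min(1+fewest(15)=1+3=4, 1+fewest(14)=1+2=3, 1+fewest(9)=1+2=3) = 3
fewest(17) = min(1+fewest(16)=1+3=4, 1+fewest(15)=1+3=4, 1+fewest(10)=1+3=4) = 4
fewest(18) = min(1+fewest(17)=1+4=5, 1+fewest(16)=1+3=4, 1+fewest(11)=1+3=4) = 4
fewest(19) = min(1+fewest(18)=1+4=5, 1+fewest(17)=1+4=5, 1+fewest(12)=1+4=5) = 5
fewest(20) = min(1+fewest(19)=1+5=6, 1+fewest(18)=1+4=5, 1+fewest(13)=1+4=5) = 5
fewest(21) = min(1+fewest(20)=1+5=6, 1+fewest(19)=1+5=6, 1+fewest(14)=1+2=3) = 3
fewest(22) = min(1+fewest(21)=1+3=4, 1+fewest(20)=1+5=6, 1+fewest(15)=1+3=4) = 4
fewest(23) = min(1+fewest(22)=1+4=5, 1+fewest(21)=1+3=4, 1+fewest(16)=1+3=4) = 4
fewest(24) = min(1+fewest(23)=1+4=5, 1+fewest(22)=1+4=5, 1+fewest(17)=1+4=5) = 5
fewest(25) = min(1+fewest(24)=1+5=6, 1+fewest(23)=1+4=5, 1+fewest(18)=1+4=5) = 5
fewest(26) = min(1+fewest(25)=1+5=6, 1+fewest(24)=1+5=6, 1+fewest(19)=1+5=6) = 6
fewest(27) = min(1+fewest(26)=1+6=7, 1+fewest(25)=1+5=6, 1+fewest(20)=1+5=6) = 6
fewest(28) = min(1+fewest(27)=1+6=7, 1+fewest(26)=1+6=7, 1+fewest(21)=1+3=4) = 4
fewest(29) = min(1+fewest(28)=1+4=5, 1+fewest(27)=1+6=7, 1+fewest(22)=1+4=5) = 5
fewest(30) = min(1+fewest(29)=1+5=6, 1+fewest(28)=1+4=5, 1+fewest(23)=1+4=5) = 5
fewest(31) = min(1+fewest(30)=1+5=6, 1+fewest(29)=1+5=6, 1+fewest(24)=1+5=6) = 6
fewest(32) = min(1+fewest(31)=1+6=7, 1+fewest(30)=1+5=6, 1+fewest(25)=1+5=6) = 6
fewest(33) = min(1+fewest(32)=1+6=7, 1+fewest(31)=1+6=7, 1+fewest(26)=1+6=7) = 7
fewest(34) = min(1+fewest(33)=1+7=8, 1+fewest(32)=1+6=7, 1+fewest(27)=1+6=7) = 7

7


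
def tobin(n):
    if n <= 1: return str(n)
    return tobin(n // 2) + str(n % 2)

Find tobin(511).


tobin(511) = tobin(255) + '1'
tobin(255) = tobin(127) + '1'
tobin(127) = tobin(63) + '1'
tobin(63) = tobin(31) + '1'
tobin(31) = tobin(15) + '1'
tobin(15) = tobin(7) + '1'
tobin(7) = tobin(3) + '1'
tobin(3) = tobin(1) + '1'
tobin(1) = '1'  (base case)
Concatenating: '1' + '1' + '1' + '1' + '1' + '1' + '1' + '1' + '1' = '111111111'

111111111


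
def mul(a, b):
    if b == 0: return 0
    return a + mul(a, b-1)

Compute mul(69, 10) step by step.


mul(69, 10) = 69 + mul(69, 9)
mul(69, 9) = 69 + mul(69, 8)
mul(69, 8) = 69 + mul(69, 7)
mul(69, 7) = 69 + mul(69, 6)
mul(69, 6) = 69 + mul(69, 5)
mul(69, 5) = 69 + mul(69, 4)
mul(69, 4) = 69 + mul(69, 3)
mul(69, 3) = 69 + mul(69, 2)
mul(69, 2) = 69 + mul(69, 1)
mul(69, 1) = 69 + mul(69, 0)
mul(69, 0) = 0  (base case)
Total: 69 + 69 + 69 + 69 + 69 + 69 + 69 + 69 + 69 + 69 + 0 = 690

690


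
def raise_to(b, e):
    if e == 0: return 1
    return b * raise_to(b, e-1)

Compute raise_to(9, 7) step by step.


raise_to(9, 7)
= 9 * raise_to(9, 6)
= 9 * 9 * raise_to(9, 5)
= 9 * 9 * 9 * raise_to(9, 4)
= 9 * 9 * 9 * 9 * raise_to(9, 3)
= 9 * 9 * 9 * 9 * 9 * raise_to(9, 2)
= 9 * 9 * 9 * 9 * 9 * 9 * raise_to(9, 1)
= 9 * 9 * 9 * 9 * 9 * 9 * 9 * raise_to(9, 0)
= 9 * 9 * 9 * 9 * 9 * 9 * 9 * 1
= 4782969

4782969


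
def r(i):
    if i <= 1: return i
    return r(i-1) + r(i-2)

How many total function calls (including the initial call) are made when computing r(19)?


Let C(n) = total calls for r(n)
C(0) = 1, C(1) = 1
C(2) = 1 + C(1) + C(0) = 1 + 1 + 1 = 3
C(3) = 1 + C(2) + C(1) = 1 + 3 + 1 = 5
C(4) = 1 + C(3) + C(2) = 1 + 5 + 3 = 9
C(5) = 1 + C(4) + C(3) = 1 + 9 + 5 = 15
C(6) = 1 + C(5) + C(4) = 1 + 15 + 9 = 25
C(7) = 1 + C(6) + C(5) = 1 + 25 + 15 = 41
C(8) = 1 + C(7) + C(6) = 1 + 41 + 25 = 67
C(9) = 1 + C(8) + C(7) = 1 + 67 + 41 = 109
C(10) = 1 + C(9) + C(8) = 1 + 109 + 67 = 177
C(11) = 1 + C(10) + C(9) = 1 + 177 + 109 = 287
C(12) = 1 + C(11) + C(10) = 1 + 287 + 177 = 465
C(13) = 1 + C(12) + C(11) = 1 + 465 + 287 = 753
C(14) = 1 + C(13) + C(12) = 1 + 753 + 465 = 1219
C(15) = 1 + C(14) + C(13) = 1 + 1219 + 753 = 1973
C(16) = 1 + C(15) + C(14) = 1 + 1973 + 1219 = 3193
C(17) = 1 + C(16) + C(15) = 1 + 3193 + 1973 = 5167
C(18) = 1 + C(17) + C(16) = 1 + 5167 + 3193 = 8361
C(19) = 1 + C(18) + C(17) = 1 + 8361 + 5167 = 13529

13529


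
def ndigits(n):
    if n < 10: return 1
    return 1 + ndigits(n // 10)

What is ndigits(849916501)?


ndigits(849916501) = 1 + ndigits(84991650)
ndigits(84991650) = 1 + ndigits(8499165)
ndigits(8499165) = 1 + ndigits(849916)
ndigits(849916) = 1 + ndigits(84991)
ndigits(84991) = 1 + ndigits(8499)
ndigits(8499) = 1 + ndigits(849)
ndigits(849) = 1 + ndigits(84)
ndigits(84) = 1 + ndigits(8)
ndigits(8) = 1  (base case: 8 < 10)
Unwinding: 1 + 1 + 1 + 1 + 1 + 1 + 1 + 1 + 1 = 9

9


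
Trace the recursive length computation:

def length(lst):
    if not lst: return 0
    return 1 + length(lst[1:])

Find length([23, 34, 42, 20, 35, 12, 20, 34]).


length([23, 34, 42, 20, 35, 12, 20, 34]) = 1 + length([34, 42, 20, 35, 12, 20, 34])
length([34, 42, 20, 35, 12, 20, 34]) = 1 + length([42, 20, 35, 12, 20, 34])
length([42, 20, 35, 12, 20, 34]) = 1 + length([20, 35, 12, 20, 34])
length([20, 35, 12, 20, 34]) = 1 + length([35, 12, 20, 34])
length([35, 12, 20, 34]) = 1 + length([12, 20, 34])
length([12, 20, 34]) = 1 + length([20, 34])
length([20, 34]) = 1 + length([34])
length([34]) = 1 + length([])
length([]) = 0  (base case)
Unwinding: 1 + 1 + 1 + 1 + 1 + 1 + 1 + 1 + 0 = 8

8


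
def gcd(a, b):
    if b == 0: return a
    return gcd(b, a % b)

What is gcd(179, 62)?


gcd(179, 62) = gcd(62, 55)
gcd(62, 55) = gcd(55, 7)
gcd(55, 7) = gcd(7, 6)
gcd(7, 6) = gcd(6, 1)
gcd(6, 1) = gcd(1, 0)
gcd(1, 0) = 1  (base case)

1


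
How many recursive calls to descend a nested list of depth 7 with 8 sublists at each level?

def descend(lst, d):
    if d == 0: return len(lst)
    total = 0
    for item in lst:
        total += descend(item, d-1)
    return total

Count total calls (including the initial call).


At depth 0 (root): 1 call
At depth 1: each of 1 parents calls descend on 8 children = 8 calls
At depth 2: each of 8 parents calls descend on 8 children = 64 calls
At depth 3: each of 64 parents calls descend on 8 children = 512 calls
At depth 4: each of 512 parents calls descend on 8 children = 4096 calls
At depth 5: each of 4096 parents calls descend on 8 children = 32768 calls
At depth 6: each of 32768 parents calls descend on 8 children = 262144 calls
At depth 7: each of 262144 parents calls descend on 8 children = 2097152 calls
Total: 1 + 8 + 64 + 512 + 4096 + 32768 + 262144 + 2097152 = 2396745

2396745


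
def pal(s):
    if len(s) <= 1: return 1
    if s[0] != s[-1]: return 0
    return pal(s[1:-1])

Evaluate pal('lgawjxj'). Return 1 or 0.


pal('lgawjxj'): s[0]='l' != s[-1]='j' -> return 0
Result: 0 (not a palindrome)

0


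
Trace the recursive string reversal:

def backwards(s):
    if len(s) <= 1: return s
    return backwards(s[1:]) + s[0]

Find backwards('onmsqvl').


backwards('onmsqvl') = backwards('nmsqvl') + 'o'
backwards('nmsqvl') = backwards('msqvl') + 'n'
backwards('msqvl') = backwards('sqvl') + 'm'
backwards('sqvl') = backwards('qvl') + 's'
backwards('qvl') = backwards('vl') + 'q'
backwards('vl') = backwards('l') + 'v'
backwards('l') = 'l'  (base case)
Concatenating: 'l' + 'v' + 'q' + 's' + 'm' + 'n' + 'o' = 'lvqsmno'

lvqsmno


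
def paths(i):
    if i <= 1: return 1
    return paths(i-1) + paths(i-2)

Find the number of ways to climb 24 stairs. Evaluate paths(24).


Building up from base cases:
paths(0) = 1
paths(1) = 1
paths(2) = paths(1) + paths(0) = 1 + 1 = 2
paths(3) = paths(2) + paths(1) = 2 + 1 = 3
paths(4) = paths(3) + paths(2) = 3 + 2 = 5
paths(5) = paths(4) + paths(3) = 5 + 3 = 8
paths(6) = paths(5) + paths(4) = 8 + 5 = 13
paths(7) = paths(6) + paths(5) = 13 + 8 = 21
paths(8) = paths(7) + paths(6) = 21 + 13 = 34
paths(9) = paths(8) + paths(7) = 34 + 21 = 55
paths(10) = paths(9) + paths(8) = 55 + 34 = 89
paths(11) = paths(10) + paths(9) = 89 + 55 = 144
paths(12) = paths(11) + paths(10) = 144 + 89 = 233
paths(13) = paths(12) + paths(11) = 233 + 144 = 377
paths(14) = paths(13) + paths(12) = 377 + 233 = 610
paths(15) = paths(14) + paths(13) = 610 + 377 = 987
paths(16) = paths(15) + paths(14) = 987 + 610 = 1597
paths(17) = paths(16) + paths(15) = 1597 + 987 = 2584
paths(18) = paths(17) + paths(16) = 2584 + 1597 = 4181
paths(19) = paths(18) + paths(17) = 4181 + 2584 = 6765
paths(20) = paths(19) + paths(18) = 6765 + 4181 = 10946
paths(21) = paths(20) + paths(19) = 10946 + 6765 = 17711
paths(22) = paths(21) + paths(20) = 17711 + 10946 = 28657
paths(23) = paths(22) + paths(21) = 28657 + 17711 = 46368
paths(24) = paths(23) + paths(22) = 46368 + 28657 = 75025

75025


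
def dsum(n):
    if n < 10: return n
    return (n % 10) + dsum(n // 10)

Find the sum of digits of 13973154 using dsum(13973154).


dsum(13973154) = 4 + dsum(1397315)
dsum(1397315) = 5 + dsum(139731)
dsum(139731) = 1 + dsum(13973)
dsum(13973) = 3 + dsum(1397)
dsum(1397) = 7 + dsum(139)
dsum(139) = 9 + dsum(13)
dsum(13) = 3 + dsum(1)
dsum(1) = 1  (base case)
Total: 4 + 5 + 1 + 3 + 7 + 9 + 3 + 1 = 33

33


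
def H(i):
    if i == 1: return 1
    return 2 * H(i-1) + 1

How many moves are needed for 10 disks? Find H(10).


H(10) = 2 * H(9) + 1
H(9) = 2 * H(8) + 1
H(8) = 2 * H(7) + 1
H(7) = 2 * H(6) + 1
H(6) = 2 * H(5) + 1
H(5) = 2 * H(4) + 1
H(4) = 2 * H(3) + 1
H(3) = 2 * H(2) + 1
H(2) = 2 * H(1) + 1
H(1) = 1  (base case)
H(2) = 2 * 1 + 1 = 3
H(3) = 2 * 3 + 1 = 7
H(4) = 2 * 7 + 1 = 15
H(5) = 2 * 15 + 1 = 31
H(6) = 2 * 31 + 1 = 63
H(7) = 2 * 63 + 1 = 127
H(8) = 2 * 127 + 1 = 255
H(9) = 2 * 255 + 1 = 511
H(10) = 2 * 511 + 1 = 1023

1023


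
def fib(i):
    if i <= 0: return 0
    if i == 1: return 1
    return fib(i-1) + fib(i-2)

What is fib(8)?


Computing fib(8) bottom-up:
fib(0) = 0
fib(1) = 1
fib(2) = fib(1) + fib(0) = 1 + 0 = 1
fib(3) = fib(2) + fib(1) = 1 + 1 = 2
fib(4) = fib(3) + fib(2) = 2 + 1 = 3
fib(5) = fib(4) + fib(3) = 3 + 2 = 5
fib(6) = fib(5) + fib(4) = 5 + 3 = 8
fib(7) = fib(6) + fib(5) = 8 + 5 = 13
fib(8) = fib(7) + fib(6) = 13 + 8 = 21

21


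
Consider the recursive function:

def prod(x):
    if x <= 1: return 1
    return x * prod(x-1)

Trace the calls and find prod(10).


prod(10)
= 10 * prod(9)
= 10 * 9 * prod(8)
= 10 * 9 * 8 * prod(7)
= 10 * 9 * 8 * 7 * prod(6)
= 10 * 9 * 8 * 7 * 6 * prod(5)
= 10 * 9 * 8 * 7 * 6 * 5 * prod(4)
= 10 * 9 * 8 * 7 * 6 * 5 * 4 * prod(3)
= 10 * 9 * 8 * 7 * 6 * 5 * 4 * 3 * prod(2)
= 10 * 9 * 8 * 7 * 6 * 5 * 4 * 3 * 2 * prod(1)
= 10 * 9 * 8 * 7 * 6 * 5 * 4 * 3 * 2 * 1
= 3628800

3628800


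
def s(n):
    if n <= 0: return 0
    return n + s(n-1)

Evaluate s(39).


s(39)
= 39 + 38 + 37 + 36 + 35 + 34 + 33 + 32 + 31 + 30 + 29 + 28 + 27 + 26 + 25 + 24 + 23 + 22 + 21 + 20 + 19 + 18 + 17 + 16 + 15 + 14 + 13 + 12 + 11 + 10 + 9 + 8 + 7 + 6 + 5 + 4 + 3 + 2 + 1 + s(0)
= 39 + 38 + 37 + 36 + 35 + 34 + 33 + 32 + 31 + 30 + 29 + 28 + 27 + 26 + 25 + 24 + 23 + 22 + 21 + 20 + 19 + 18 + 17 + 16 + 15 + 14 + 13 + 12 + 11 + 10 + 9 + 8 + 7 + 6 + 5 + 4 + 3 + 2 + 1 + 0
= 780

780


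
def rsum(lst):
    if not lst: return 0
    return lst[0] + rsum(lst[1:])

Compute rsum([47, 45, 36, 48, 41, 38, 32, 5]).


rsum([47, 45, 36, 48, 41, 38, 32, 5]) = 47 + rsum([45, 36, 48, 41, 38, 32, 5])
rsum([45, 36, 48, 41, 38, 32, 5]) = 45 + rsum([36, 48, 41, 38, 32, 5])
rsum([36, 48, 41, 38, 32, 5]) = 36 + rsum([48, 41, 38, 32, 5])
rsum([48, 41, 38, 32, 5]) = 48 + rsum([41, 38, 32, 5])
rsum([41, 38, 32, 5]) = 41 + rsum([38, 32, 5])
rsum([38, 32, 5]) = 38 + rsum([32, 5])
rsum([32, 5]) = 32 + rsum([5])
rsum([5]) = 5 + rsum([])
rsum([]) = 0  (base case)
Total: 47 + 45 + 36 + 48 + 41 + 38 + 32 + 5 + 0 = 292

292


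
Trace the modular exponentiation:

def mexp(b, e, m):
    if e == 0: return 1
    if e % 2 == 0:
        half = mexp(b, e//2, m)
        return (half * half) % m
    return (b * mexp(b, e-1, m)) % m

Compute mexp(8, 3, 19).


mexp(8, 3, 19): e is odd, compute mexp(8, 2, 19)
  mexp(8, 2, 19): e is even, compute mexp(8, 1, 19)
    mexp(8, 1, 19): e is odd, compute mexp(8, 0, 19)
      mexp(8, 0, 19) = 1
    (8 * 1) % 19 = 8
  half=8, (8*8) % 19 = 7
(8 * 7) % 19 = 18

18


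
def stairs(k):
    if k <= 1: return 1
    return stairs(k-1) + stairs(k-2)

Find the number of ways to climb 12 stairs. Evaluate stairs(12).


Building up from base cases:
stairs(0) = 1
stairs(1) = 1
stairs(2) = stairs(1) + stairs(0) = 1 + 1 = 2
stairs(3) = stairs(2) + stairs(1) = 2 + 1 = 3
stairs(4) = stairs(3) + stairs(2) = 3 + 2 = 5
stairs(5) = stairs(4) + stairs(3) = 5 + 3 = 8
stairs(6) = stairs(5) + stairs(4) = 8 + 5 = 13
stairs(7) = stairs(6) + stairs(5) = 13 + 8 = 21
stairs(8) = stairs(7) + stairs(6) = 21 + 13 = 34
stairs(9) = stairs(8) + stairs(7) = 34 + 21 = 55
stairs(10) = stairs(9) + stairs(8) = 55 + 34 = 89
stairs(11) = stairs(10) + stairs(9) = 89 + 55 = 144
stairs(12) = stairs(11) + stairs(10) = 144 + 89 = 233

233


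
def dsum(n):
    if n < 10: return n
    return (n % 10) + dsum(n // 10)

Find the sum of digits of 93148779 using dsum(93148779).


dsum(93148779) = 9 + dsum(9314877)
dsum(9314877) = 7 + dsum(931487)
dsum(931487) = 7 + dsum(93148)
dsum(93148) = 8 + dsum(9314)
dsum(9314) = 4 + dsum(931)
dsum(931) = 1 + dsum(93)
dsum(93) = 3 + dsum(9)
dsum(9) = 9  (base case)
Total: 9 + 7 + 7 + 8 + 4 + 1 + 3 + 9 = 48

48


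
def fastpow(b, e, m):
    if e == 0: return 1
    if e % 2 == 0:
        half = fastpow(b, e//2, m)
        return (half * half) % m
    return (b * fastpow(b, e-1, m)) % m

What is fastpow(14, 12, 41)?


fastpow(14, 12, 41): e is even, compute fastpow(14, 6, 41)
  fastpow(14, 6, 41): e is even, compute fastpow(14, 3, 41)
    fastpow(14, 3, 41): e is odd, compute fastpow(14, 2, 41)
      fastpow(14, 2, 41): e is even, compute fastpow(14, 1, 41)
        fastpow(14, 1, 41): e is odd, compute fastpow(14, 0, 41)
          fastpow(14, 0, 41) = 1
        (14 * 1) % 41 = 14
      half=14, (14*14) % 41 = 32
    (14 * 32) % 41 = 38
  half=38, (38*38) % 41 = 9
half=9, (9*9) % 41 = 40

40


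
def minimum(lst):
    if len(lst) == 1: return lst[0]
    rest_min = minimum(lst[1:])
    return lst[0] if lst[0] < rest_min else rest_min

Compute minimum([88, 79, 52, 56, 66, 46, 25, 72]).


minimum([88, 79, 52, 56, 66, 46, 25, 72]): compare 88 with minimum([79, 52, 56, 66, 46, 25, 72])
minimum([79, 52, 56, 66, 46, 25, 72]): compare 79 with minimum([52, 56, 66, 46, 25, 72])
minimum([52, 56, 66, 46, 25, 72]): compare 52 with minimum([56, 66, 46, 25, 72])
minimum([56, 66, 46, 25, 72]): compare 56 with minimum([66, 46, 25, 72])
minimum([66, 46, 25, 72]): compare 66 with minimum([46, 25, 72])
minimum([46, 25, 72]): compare 46 with minimum([25, 72])
minimum([25, 72]): compare 25 with minimum([72])
minimum([72]) = 72  (base case)
Compare 25 with 72 -> 25
Compare 46 with 25 -> 25
Compare 66 with 25 -> 25
Compare 56 with 25 -> 25
Compare 52 with 25 -> 25
Compare 79 with 25 -> 25
Compare 88 with 25 -> 25

25


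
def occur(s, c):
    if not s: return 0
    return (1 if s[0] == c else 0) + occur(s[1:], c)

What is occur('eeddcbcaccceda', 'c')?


s[0]='e' != 'c' -> 0
s[0]='e' != 'c' -> 0
s[0]='d' != 'c' -> 0
s[0]='d' != 'c' -> 0
s[0]='c' == 'c' -> 1
s[0]='b' != 'c' -> 0
s[0]='c' == 'c' -> 1
s[0]='a' != 'c' -> 0
s[0]='c' == 'c' -> 1
s[0]='c' == 'c' -> 1
s[0]='c' == 'c' -> 1
s[0]='e' != 'c' -> 0
s[0]='d' != 'c' -> 0
s[0]='a' != 'c' -> 0
Sum: 0 + 0 + 0 + 0 + 1 + 0 + 1 + 0 + 1 + 1 + 1 + 0 + 0 + 0 = 5

5


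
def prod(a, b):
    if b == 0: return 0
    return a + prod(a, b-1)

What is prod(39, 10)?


prod(39, 10) = 39 + prod(39, 9)
prod(39, 9) = 39 + prod(39, 8)
prod(39, 8) = 39 + prod(39, 7)
prod(39, 7) = 39 + prod(39, 6)
prod(39, 6) = 39 + prod(39, 5)
prod(39, 5) = 39 + prod(39, 4)
prod(39, 4) = 39 + prod(39, 3)
prod(39, 3) = 39 + prod(39, 2)
prod(39, 2) = 39 + prod(39, 1)
prod(39, 1) = 39 + prod(39, 0)
prod(39, 0) = 0  (base case)
Total: 39 + 39 + 39 + 39 + 39 + 39 + 39 + 39 + 39 + 39 + 0 = 390

390


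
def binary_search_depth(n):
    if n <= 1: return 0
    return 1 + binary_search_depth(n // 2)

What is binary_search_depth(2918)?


2918 / 2 = 1459
1459 / 2 = 729
729 / 2 = 364
364 / 2 = 182
182 / 2 = 91
91 / 2 = 45
45 / 2 = 22
22 / 2 = 11
11 / 2 = 5
5 / 2 = 2
2 / 2 = 1
Reached 1 after 11 halvings

11


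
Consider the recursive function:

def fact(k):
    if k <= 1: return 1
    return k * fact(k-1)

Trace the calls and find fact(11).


fact(11)
= 11 * fact(10)
= 11 * 10 * fact(9)
= 11 * 10 * 9 * fact(8)
= 11 * 10 * 9 * 8 * fact(7)
= 11 * 10 * 9 * 8 * 7 * fact(6)
= 11 * 10 * 9 * 8 * 7 * 6 * fact(5)
= 11 * 10 * 9 * 8 * 7 * 6 * 5 * fact(4)
= 11 * 10 * 9 * 8 * 7 * 6 * 5 * 4 * fact(3)
= 11 * 10 * 9 * 8 * 7 * 6 * 5 * 4 * 3 * fact(2)
= 11 * 10 * 9 * 8 * 7 * 6 * 5 * 4 * 3 * 2 * fact(1)
= 11 * 10 * 9 * 8 * 7 * 6 * 5 * 4 * 3 * 2 * 1
= 39916800

39916800


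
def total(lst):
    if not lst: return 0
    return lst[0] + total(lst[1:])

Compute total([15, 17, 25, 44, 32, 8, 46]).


total([15, 17, 25, 44, 32, 8, 46]) = 15 + total([17, 25, 44, 32, 8, 46])
total([17, 25, 44, 32, 8, 46]) = 17 + total([25, 44, 32, 8, 46])
total([25, 44, 32, 8, 46]) = 25 + total([44, 32, 8, 46])
total([44, 32, 8, 46]) = 44 + total([32, 8, 46])
total([32, 8, 46]) = 32 + total([8, 46])
total([8, 46]) = 8 + total([46])
total([46]) = 46 + total([])
total([]) = 0  (base case)
Total: 15 + 17 + 25 + 44 + 32 + 8 + 46 + 0 = 187

187


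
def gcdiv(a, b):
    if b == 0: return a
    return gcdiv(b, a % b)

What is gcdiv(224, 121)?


gcdiv(224, 121) = gcdiv(121, 103)
gcdiv(121, 103) = gcdiv(103, 18)
gcdiv(103, 18) = gcdiv(18, 13)
gcdiv(18, 13) = gcdiv(13, 5)
gcdiv(13, 5) = gcdiv(5, 3)
gcdiv(5, 3) = gcdiv(3, 2)
gcdiv(3, 2) = gcdiv(2, 1)
gcdiv(2, 1) = gcdiv(1, 0)
gcdiv(1, 0) = 1  (base case)

1


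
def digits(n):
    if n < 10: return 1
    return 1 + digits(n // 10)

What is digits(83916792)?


digits(83916792) = 1 + digits(8391679)
digits(8391679) = 1 + digits(839167)
digits(839167) = 1 + digits(83916)
digits(83916) = 1 + digits(8391)
digits(8391) = 1 + digits(839)
digits(839) = 1 + digits(83)
digits(83) = 1 + digits(8)
digits(8) = 1  (base case: 8 < 10)
Unwinding: 1 + 1 + 1 + 1 + 1 + 1 + 1 + 1 = 8

8


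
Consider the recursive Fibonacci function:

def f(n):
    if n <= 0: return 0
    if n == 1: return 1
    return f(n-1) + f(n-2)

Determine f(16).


Computing f(16) bottom-up:
f(0) = 0
f(1) = 1
f(2) = f(1) + f(0) = 1 + 0 = 1
f(3) = f(2) + f(1) = 1 + 1 = 2
f(4) = f(3) + f(2) = 2 + 1 = 3
f(5) = f(4) + f(3) = 3 + 2 = 5
f(6) = f(5) + f(4) = 5 + 3 = 8
f(7) = f(6) + f(5) = 8 + 5 = 13
f(8) = f(7) + f(6) = 13 + 8 = 21
f(9) = f(8) + f(7) = 21 + 13 = 34
f(10) = f(9) + f(8) = 34 + 21 = 55
f(11) = f(10) + f(9) = 55 + 34 = 89
f(12) = f(11) + f(10) = 89 + 55 = 144
f(13) = f(12) + f(11) = 144 + 89 = 233
f(14) = f(13) + f(12) = 233 + 144 = 377
f(15) = f(14) + f(13) = 377 + 233 = 610
f(16) = f(15) + f(14) = 610 + 377 = 987

987


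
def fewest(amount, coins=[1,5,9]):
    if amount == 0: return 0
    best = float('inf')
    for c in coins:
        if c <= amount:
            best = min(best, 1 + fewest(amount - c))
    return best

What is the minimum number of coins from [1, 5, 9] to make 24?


Building up with DP:
fewest(0) = 0
fewest(1) = min(1+fewest(0)=1+0=1) = 1
fewest(2) = min(1+fewest(1)=1+1=2) = 2
fewest(3) = min(1+fewest(2)=1+2=3) = 3
fewest(4) = min(1+fewest(3)=1+3=4) = 4
fewest(5) = min(1+fewest(4)=1+4=5, 1+fewest(0)=1+0=1) = 1
fewest(6) = min(1+fewest(5)=1+1=2, 1+fewest(1)=1+1=2) = 2
fewest(7) = min(1+fewest(6)=1+2=3, 1+fewest(2)=1+2=3) = 3
fewest(8) = min(1+fewest(7)=1+3=4, 1+fewest(3)=1+3=4) = 4
fewest(9) = min(1+fewest(8)=1+4=5, 1+fewest(4)=1+4=5, 1+fewest(0)=1+0=1) = 1
fewest(10) = min(1+fewest(9)=1+1=2, 1+fewest(5)=1+1=2, 1+fewest(1)=1+1=2) = 2
fewest(11) = min(1+fewest(10)=1+2=3, 1+fewest(6)=1+2=3, 1+fewest(2)=1+2=3) = 3
fewest(12) = min(1+fewest(11)=1+3=4, 1+fewest(7)=1+3=4, 1+fewest(3)=1+3=4) = 4
fewest(13) = min(1+fewest(12)=1+4=5, 1+fewest(8)=1+4=5, 1+fewest(4)=1+4=5) = 5
fewest(14) = min(1+fewest(13)=1+5=6, 1+fewest(9)=1+1=2, 1+fewest(5)=1+1=2) = 2
fewest(15) = min(1+fewest(14)=1+2=3, 1+fewest(10)=1+2=3, 1+fewest(6)=1+2=3) = 3
fewest(16) = min(1+fewest(15)=1+3=4, 1+fewest(11)=1+3=4, 1+fewest(7)=1+3=4) = 4
fewest(17) = min(1+fewest(16)=1+4=5, 1+fewest(12)=1+4=5, 1+fewest(8)=1+4=5) = 5
fewest(18) = min(1+fewest(17)=1+5=6, 1+fewest(13)=1+5=6, 1+fewest(9)=1+1=2) = 2
fewest(19) = min(1+fewest(18)=1+2=3, 1+fewest(14)=1+2=3, 1+fewest(10)=1+2=3) = 3
fewest(20) = min(1+fewest(19)=1+3=4, 1+fewest(15)=1+3=4, 1+fewest(11)=1+3=4) = 4
fewest(21) = min(1+fewest(20)=1+4=5, 1+fewest(16)=1+4=5, 1+fewest(12)=1+4=5) = 5
fewest(22) = min(1+fewest(21)=1+5=6, 1+fewest(17)=1+5=6, 1+fewest(13)=1+5=6) = 6
fewest(23) = min(1+fewest(22)=1+6=7, 1+fewest(18)=1+2=3, 1+fewest(14)=1+2=3) = 3
fewest(24) = min(1+fewest(23)=1+3=4, 1+fewest(19)=1+3=4, 1+fewest(15)=1+3=4) = 4

4


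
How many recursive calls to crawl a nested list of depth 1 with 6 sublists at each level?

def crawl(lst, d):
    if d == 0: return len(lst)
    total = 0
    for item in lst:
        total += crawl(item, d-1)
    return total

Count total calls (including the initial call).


At depth 0 (root): 1 call
At depth 1: each of 1 parents calls crawl on 6 children = 6 calls
Total: 1 + 6 = 7

7


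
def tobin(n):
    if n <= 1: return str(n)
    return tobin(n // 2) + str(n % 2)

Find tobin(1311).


tobin(1311) = tobin(655) + '1'
tobin(655) = tobin(327) + '1'
tobin(327) = tobin(163) + '1'
tobin(163) = tobin(81) + '1'
tobin(81) = tobin(40) + '1'
tobin(40) = tobin(20) + '0'
tobin(20) = tobin(10) + '0'
tobin(10) = tobin(5) + '0'
tobin(5) = tobin(2) + '1'
tobin(2) = tobin(1) + '0'
tobin(1) = '1'  (base case)
Concatenating: '1' + '0' + '1' + '0' + '0' + '0' + '1' + '1' + '1' + '1' + '1' = '10100011111'

10100011111


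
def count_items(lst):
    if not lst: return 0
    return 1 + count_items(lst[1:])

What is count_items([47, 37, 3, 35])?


count_items([47, 37, 3, 35]) = 1 + count_items([37, 3, 35])
count_items([37, 3, 35]) = 1 + count_items([3, 35])
count_items([3, 35]) = 1 + count_items([35])
count_items([35]) = 1 + count_items([])
count_items([]) = 0  (base case)
Unwinding: 1 + 1 + 1 + 1 + 0 = 4

4


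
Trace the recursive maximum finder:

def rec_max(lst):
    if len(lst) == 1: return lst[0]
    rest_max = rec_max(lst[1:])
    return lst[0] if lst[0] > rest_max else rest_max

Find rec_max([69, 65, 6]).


rec_max([69, 65, 6]): compare 69 with rec_max([65, 6])
rec_max([65, 6]): compare 65 with rec_max([6])
rec_max([6]) = 6  (base case)
Compare 65 with 6 -> 65
Compare 69 with 65 -> 69

69


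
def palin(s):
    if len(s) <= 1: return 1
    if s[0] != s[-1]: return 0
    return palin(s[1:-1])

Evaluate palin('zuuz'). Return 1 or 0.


palin('zuuz'): s[0]='z' == s[-1]='z' -> check palin('uu')
palin('uu'): s[0]='u' == s[-1]='u' -> check palin('')
palin(''): len <= 1 -> return 1  (base case)
Result: 1 (palindrome)

1


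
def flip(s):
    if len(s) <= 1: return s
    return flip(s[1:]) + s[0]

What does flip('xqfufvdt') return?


flip('xqfufvdt') = flip('qfufvdt') + 'x'
flip('qfufvdt') = flip('fufvdt') + 'q'
flip('fufvdt') = flip('ufvdt') + 'f'
flip('ufvdt') = flip('fvdt') + 'u'
flip('fvdt') = flip('vdt') + 'f'
flip('vdt') = flip('dt') + 'v'
flip('dt') = flip('t') + 'd'
flip('t') = 't'  (base case)
Concatenating: 't' + 'd' + 'v' + 'f' + 'u' + 'f' + 'q' + 'x' = 'tdvfufqx'

tdvfufqx


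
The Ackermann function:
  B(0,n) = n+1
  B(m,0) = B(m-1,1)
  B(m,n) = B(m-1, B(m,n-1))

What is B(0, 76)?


B(0, 76) = 77
Result: B(0, 76) = 77

77


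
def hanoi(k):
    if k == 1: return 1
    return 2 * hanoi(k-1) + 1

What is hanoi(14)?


hanoi(14) = 2 * hanoi(13) + 1
hanoi(13) = 2 * hanoi(12) + 1
hanoi(12) = 2 * hanoi(11) + 1
hanoi(11) = 2 * hanoi(10) + 1
hanoi(10) = 2 * hanoi(9) + 1
hanoi(9) = 2 * hanoi(8) + 1
hanoi(8) = 2 * hanoi(7) + 1
hanoi(7) = 2 * hanoi(6) + 1
hanoi(6) = 2 * hanoi(5) + 1
hanoi(5) = 2 * hanoi(4) + 1
hanoi(4) = 2 * hanoi(3) + 1
hanoi(3) = 2 * hanoi(2) + 1
hanoi(2) = 2 * hanoi(1) + 1
hanoi(1) = 1  (base case)
hanoi(2) = 2 * 1 + 1 = 3
hanoi(3) = 2 * 3 + 1 = 7
hanoi(4) = 2 * 7 + 1 = 15
hanoi(5) = 2 * 15 + 1 = 31
hanoi(6) = 2 * 31 + 1 = 63
hanoi(7) = 2 * 63 + 1 = 127
hanoi(8) = 2 * 127 + 1 = 255
hanoi(9) = 2 * 255 + 1 = 511
hanoi(10) = 2 * 511 + 1 = 1023
hanoi(11) = 2 * 1023 + 1 = 2047
hanoi(12) = 2 * 2047 + 1 = 4095
hanoi(13) = 2 * 4095 + 1 = 8191
hanoi(14) = 2 * 8191 + 1 = 16383

16383


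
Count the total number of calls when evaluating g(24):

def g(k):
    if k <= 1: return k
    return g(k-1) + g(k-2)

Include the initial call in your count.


Let C(n) = total calls for g(n)
C(0) = 1, C(1) = 1
C(2) = 1 + C(1) + C(0) = 1 + 1 + 1 = 3
C(3) = 1 + C(2) + C(1) = 1 + 3 + 1 = 5
C(4) = 1 + C(3) + C(2) = 1 + 5 + 3 = 9
C(5) = 1 + C(4) + C(3) = 1 + 9 + 5 = 15
C(6) = 1 + C(5) + C(4) = 1 + 15 + 9 = 25
C(7) = 1 + C(6) + C(5) = 1 + 25 + 15 = 41
C(8) = 1 + C(7) + C(6) = 1 + 41 + 25 = 67
C(9) = 1 + C(8) + C(7) = 1 + 67 + 41 = 109
C(10) = 1 + C(9) + C(8) = 1 + 109 + 67 = 177
C(11) = 1 + C(10) + C(9) = 1 + 177 + 109 = 287
C(12) = 1 + C(11) + C(10) = 1 + 287 + 177 = 465
C(13) = 1 + C(12) + C(11) = 1 + 465 + 287 = 753
C(14) = 1 + C(13) + C(12) = 1 + 753 + 465 = 1219
C(15) = 1 + C(14) + C(13) = 1 + 1219 + 753 = 1973
C(16) = 1 + C(15) + C(14) = 1 + 1973 + 1219 = 3193
C(17) = 1 + C(16) + C(15) = 1 + 3193 + 1973 = 5167
C(18) = 1 + C(17) + C(16) = 1 + 5167 + 3193 = 8361
C(19) = 1 + C(18) + C(17) = 1 + 8361 + 5167 = 13529
C(20) = 1 + C(19) + C(18) = 1 + 13529 + 8361 = 21891
C(21) = 1 + C(20) + C(19) = 1 + 21891 + 13529 = 35421
C(22) = 1 + C(21) + C(20) = 1 + 35421 + 21891 = 57313
C(23) = 1 + C(22) + C(21) = 1 + 57313 + 35421 = 92735
C(24) = 1 + C(23) + C(22) = 1 + 92735 + 57313 = 150049

150049


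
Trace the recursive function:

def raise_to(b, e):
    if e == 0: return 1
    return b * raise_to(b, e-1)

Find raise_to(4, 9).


raise_to(4, 9)
= 4 * raise_to(4, 8)
= 4 * 4 * raise_to(4, 7)
= 4 * 4 * 4 * raise_to(4, 6)
= 4 * 4 * 4 * 4 * raise_to(4, 5)
= 4 * 4 * 4 * 4 * 4 * raise_to(4, 4)
= 4 * 4 * 4 * 4 * 4 * 4 * raise_to(4, 3)
= 4 * 4 * 4 * 4 * 4 * 4 * 4 * raise_to(4, 2)
= 4 * 4 * 4 * 4 * 4 * 4 * 4 * 4 * raise_to(4, 1)
= 4 * 4 * 4 * 4 * 4 * 4 * 4 * 4 * 4 * raise_to(4, 0)
= 4 * 4 * 4 * 4 * 4 * 4 * 4 * 4 * 4 * 1
= 262144

262144


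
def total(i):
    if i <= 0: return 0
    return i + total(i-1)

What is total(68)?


total(68)
= 68 + 67 + 66 + 65 + 64 + 63 + 62 + 61 + 60 + 59 + 58 + 57 + 56 + 55 + 54 + 53 + 52 + 51 + 50 + 49 + 48 + 47 + 46 + 45 + 44 + 43 + 42 + 41 + 40 + 39 + 38 + 37 + 36 + 35 + 34 + 33 + 32 + 31 + 30 + 29 + 28 + 27 + 26 + 25 + 24 + 23 + 22 + 21 + 20 + 19 + 18 + 17 + 16 + 15 + 14 + 13 + 12 + 11 + 10 + 9 + 8 + 7 + 6 + 5 + 4 + 3 + 2 + 1 + total(0)
= 68 + 67 + 66 + 65 + 64 + 63 + 62 + 61 + 60 + 59 + 58 + 57 + 56 + 55 + 54 + 53 + 52 + 51 + 50 + 49 + 48 + 47 + 46 + 45 + 44 + 43 + 42 + 41 + 40 + 39 + 38 + 37 + 36 + 35 + 34 + 33 + 32 + 31 + 30 + 29 + 28 + 27 + 26 + 25 + 24 + 23 + 22 + 21 + 20 + 19 + 18 + 17 + 16 + 15 + 14 + 13 + 12 + 11 + 10 + 9 + 8 + 7 + 6 + 5 + 4 + 3 + 2 + 1 + 0
= 2346

2346


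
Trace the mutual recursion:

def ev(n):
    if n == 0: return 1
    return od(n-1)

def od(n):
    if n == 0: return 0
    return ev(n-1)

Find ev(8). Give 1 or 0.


ev(8) = od(7)
od(7) = ev(6)
ev(6) = od(5)
od(5) = ev(4)
ev(4) = od(3)
od(3) = ev(2)
ev(2) = od(1)
od(1) = ev(0)
ev(0) = 1  (base case)
Result: 1

1


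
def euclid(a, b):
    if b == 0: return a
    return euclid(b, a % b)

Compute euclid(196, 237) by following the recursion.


euclid(196, 237) = euclid(237, 196)
euclid(237, 196) = euclid(196, 41)
euclid(196, 41) = euclid(41, 32)
euclid(41, 32) = euclid(32, 9)
euclid(32, 9) = euclid(9, 5)
euclid(9, 5) = euclid(5, 4)
euclid(5, 4) = euclid(4, 1)
euclid(4, 1) = euclid(1, 0)
euclid(1, 0) = 1  (base case)

1


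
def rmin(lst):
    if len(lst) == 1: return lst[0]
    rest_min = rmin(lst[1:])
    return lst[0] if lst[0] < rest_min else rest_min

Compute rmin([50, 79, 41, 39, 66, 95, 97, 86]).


rmin([50, 79, 41, 39, 66, 95, 97, 86]): compare 50 with rmin([79, 41, 39, 66, 95, 97, 86])
rmin([79, 41, 39, 66, 95, 97, 86]): compare 79 with rmin([41, 39, 66, 95, 97, 86])
rmin([41, 39, 66, 95, 97, 86]): compare 41 with rmin([39, 66, 95, 97, 86])
rmin([39, 66, 95, 97, 86]): compare 39 with rmin([66, 95, 97, 86])
rmin([66, 95, 97, 86]): compare 66 with rmin([95, 97, 86])
rmin([95, 97, 86]): compare 95 with rmin([97, 86])
rmin([97, 86]): compare 97 with rmin([86])
rmin([86]) = 86  (base case)
Compare 97 with 86 -> 86
Compare 95 with 86 -> 86
Compare 66 with 86 -> 66
Compare 39 with 66 -> 39
Compare 41 with 39 -> 39
Compare 79 with 39 -> 39
Compare 50 with 39 -> 39

39


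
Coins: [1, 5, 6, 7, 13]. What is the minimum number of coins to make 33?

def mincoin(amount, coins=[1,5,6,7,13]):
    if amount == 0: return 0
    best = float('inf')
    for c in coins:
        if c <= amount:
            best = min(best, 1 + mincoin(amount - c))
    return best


Building up with DP:
mincoin(0) = 0
mincoin(1) = min(1+mincoin(0)=1+0=1) = 1
mincoin(2) = min(1+mincoin(1)=1+1=2) = 2
mincoin(3) = min(1+mincoin(2)=1+2=3) = 3
mincoin(4) = min(1+mincoin(3)=1+3=4) = 4
mincoin(5) = min(1+mincoin(4)=1+4=5, 1+mincoin(0)=1+0=1) = 1
mincoin(6) = min(1+mincoin(5)=1+1=2, 1+mincoin(1)=1+1=2, 1+mincoin(0)=1+0=1) = 1
mincoin(7) = min(1+mincoin(6)=1+1=2, 1+mincoin(2)=1+2=3, 1+mincoin(1)=1+1=2, 1+mincoin(0)=1+0=1) = 1
mincoin(8) = min(1+mincoin(7)=1+1=2, 1+mincoin(3)=1+3=4, 1+mincoin(2)=1+2=3, 1+mincoin(1)=1+1=2) = 2
mincoin(9) = min(1+mincoin(8)=1+2=3, 1+mincoin(4)=1+4=5, 1+mincoin(3)=1+3=4, 1+mincoin(2)=1+2=3) = 3
mincoin(10) = min(1+mincoin(9)=1+3=4, 1+mincoin(5)=1+1=2, 1+mincoin(4)=1+4=5, 1+mincoin(3)=1+3=4) = 2
mincoin(11) = min(1+mincoin(10)=1+2=3, 1+mincoin(6)=1+1=2, 1+mincoin(5)=1+1=2, 1+mincoin(4)=1+4=5) = 2
mincoin(12) = min(1+mincoin(11)=1+2=3, 1+mincoin(7)=1+1=2, 1+mincoin(6)=1+1=2, 1+mincoin(5)=1+1=2) = 2
mincoin(13) = min(1+mincoin(12)=1+2=3, 1+mincoin(8)=1+2=3, 1+mincoin(7)=1+1=2, 1+mincoin(6)=1+1=2, 1+mincoin(0)=1+0=1) = 1
mincoin(14) = min(1+mincoin(13)=1+1=2, 1+mincoin(9)=1+3=4, 1+mincoin(8)=1+2=3, 1+mincoin(7)=1+1=2, 1+mincoin(1)=1+1=2) = 2
mincoin(15) = min(1+mincoin(14)=1+2=3, 1+mincoin(10)=1+2=3, 1+mincoin(9)=1+3=4, 1+mincoin(8)=1+2=3, 1+mincoin(2)=1+2=3) = 3
mincoin(16) = min(1+mincoin(15)=1+3=4, 1+mincoin(11)=1+2=3, 1+mincoin(10)=1+2=3, 1+mincoin(9)=1+3=4, 1+mincoin(3)=1+3=4) = 3
mincoin(17) = min(1+mincoin(16)=1+3=4, 1+mincoin(12)=1+2=3, 1+mincoin(11)=1+2=3, 1+mincoin(10)=1+2=3, 1+mincoin(4)=1+4=5) = 3
mincoin(18) = min(1+mincoin(17)=1+3=4, 1+mincoin(13)=1+1=2, 1+mincoin(12)=1+2=3, 1+mincoin(11)=1+2=3, 1+mincoin(5)=1+1=2) = 2
mincoin(19) = min(1+mincoin(18)=1+2=3, 1+mincoin(14)=1+2=3, 1+mincoin(13)=1+1=2, 1+mincoin(12)=1+2=3, 1+mincoin(6)=1+1=2) = 2
mincoin(20) = min(1+mincoin(19)=1+2=3, 1+mincoin(15)=1+3=4, 1+mincoin(14)=1+2=3, 1+mincoin(13)=1+1=2, 1+mincoin(7)=1+1=2) = 2
mincoin(21) = min(1+mincoin(20)=1+2=3, 1+mincoin(16)=1+3=4, 1+mincoin(15)=1+3=4, 1+mincoin(14)=1+2=3, 1+mincoin(8)=1+2=3) = 3
mincoin(22) = min(1+mincoin(21)=1+3=4, 1+mincoin(17)=1+3=4, 1+mincoin(16)=1+3=4, 1+mincoin(15)=1+3=4, 1+mincoin(9)=1+3=4) = 4
mincoin(23) = min(1+mincoin(22)=1+4=5, 1+mincoin(18)=1+2=3, 1+mincoin(17)=1+3=4, 1+mincoin(16)=1+3=4, 1+mincoin(10)=1+2=3) = 3
mincoin(24) = min(1+mincoin(23)=1+3=4, 1+mincoin(19)=1+2=3, 1+mincoin(18)=1+2=3, 1+mincoin(17)=1+3=4, 1+mincoin(11)=1+2=3) = 3
mincoin(25) = min(1+mincoin(24)=1+3=4, 1+mincoin(20)=1+2=3, 1+mincoin(19)=1+2=3, 1+mincoin(18)=1+2=3, 1+mincoin(12)=1+2=3) = 3
mincoin(26) = min(1+mincoin(25)=1+3=4, 1+mincoin(21)=1+3=4, 1+mincoin(20)=1+2=3, 1+mincoin(19)=1+2=3, 1+mincoin(13)=1+1=2) = 2
mincoin(27) = min(1+mincoin(26)=1+2=3, 1+mincoin(22)=1+4=5, 1+mincoin(21)=1+3=4, 1+mincoin(20)=1+2=3, 1+mincoin(14)=1+2=3) = 3
mincoin(28) = min(1+mincoin(27)=1+3=4, 1+mincoin(23)=1+3=4, 1+mincoin(22)=1+4=5, 1+mincoin(21)=1+3=4, 1+mincoin(15)=1+3=4) = 4
mincoin(29) = min(1+mincoin(28)=1+4=5, 1+mincoin(24)=1+3=4, 1+mincoin(23)=1+3=4, 1+mincoin(22)=1+4=5, 1+mincoin(16)=1+3=4) = 4
mincoin(30) = min(1+mincoin(29)=1+4=5, 1+mincoin(25)=1+3=4, 1+mincoin(24)=1+3=4, 1+mincoin(23)=1+3=4, 1+mincoin(17)=1+3=4) = 4
mincoin(31) = min(1+mincoin(30)=1+4=5, 1+mincoin(26)=1+2=3, 1+mincoin(25)=1+3=4, 1+mincoin(24)=1+3=4, 1+mincoin(18)=1+2=3) = 3
mincoin(32) = min(1+mincoin(31)=1+3=4, 1+mincoin(27)=1+3=4, 1+mincoin(26)=1+2=3, 1+mincoin(25)=1+3=4, 1+mincoin(19)=1+2=3) = 3
mincoin(33) = min(1+mincoin(32)=1+3=4, 1+mincoin(28)=1+4=5, 1+mincoin(27)=1+3=4, 1+mincoin(26)=1+2=3, 1+mincoin(20)=1+2=3) = 3

3
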